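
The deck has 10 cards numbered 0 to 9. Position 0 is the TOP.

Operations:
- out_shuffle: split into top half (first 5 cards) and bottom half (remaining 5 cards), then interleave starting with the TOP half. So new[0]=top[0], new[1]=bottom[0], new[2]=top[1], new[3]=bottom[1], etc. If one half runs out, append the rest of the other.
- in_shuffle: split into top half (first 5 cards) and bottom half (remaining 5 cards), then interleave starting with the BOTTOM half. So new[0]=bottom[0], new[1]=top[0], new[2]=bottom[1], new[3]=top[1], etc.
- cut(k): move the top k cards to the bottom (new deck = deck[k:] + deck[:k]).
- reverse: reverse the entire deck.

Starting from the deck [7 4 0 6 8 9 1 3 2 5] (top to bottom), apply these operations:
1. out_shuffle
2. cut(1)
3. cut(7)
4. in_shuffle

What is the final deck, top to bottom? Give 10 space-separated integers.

Answer: 1 8 0 5 3 7 6 9 2 4

Derivation:
After op 1 (out_shuffle): [7 9 4 1 0 3 6 2 8 5]
After op 2 (cut(1)): [9 4 1 0 3 6 2 8 5 7]
After op 3 (cut(7)): [8 5 7 9 4 1 0 3 6 2]
After op 4 (in_shuffle): [1 8 0 5 3 7 6 9 2 4]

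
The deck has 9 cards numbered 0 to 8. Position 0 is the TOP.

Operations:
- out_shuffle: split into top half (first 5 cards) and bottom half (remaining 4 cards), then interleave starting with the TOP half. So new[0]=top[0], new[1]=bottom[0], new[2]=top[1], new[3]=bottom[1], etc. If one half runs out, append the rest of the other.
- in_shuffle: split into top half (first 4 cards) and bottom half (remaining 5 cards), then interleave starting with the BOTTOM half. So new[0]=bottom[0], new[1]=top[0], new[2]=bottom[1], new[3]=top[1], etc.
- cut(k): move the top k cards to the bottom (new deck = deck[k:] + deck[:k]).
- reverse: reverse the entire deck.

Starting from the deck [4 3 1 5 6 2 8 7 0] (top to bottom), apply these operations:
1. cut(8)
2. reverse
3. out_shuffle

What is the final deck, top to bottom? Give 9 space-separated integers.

Answer: 7 1 8 3 2 4 6 0 5

Derivation:
After op 1 (cut(8)): [0 4 3 1 5 6 2 8 7]
After op 2 (reverse): [7 8 2 6 5 1 3 4 0]
After op 3 (out_shuffle): [7 1 8 3 2 4 6 0 5]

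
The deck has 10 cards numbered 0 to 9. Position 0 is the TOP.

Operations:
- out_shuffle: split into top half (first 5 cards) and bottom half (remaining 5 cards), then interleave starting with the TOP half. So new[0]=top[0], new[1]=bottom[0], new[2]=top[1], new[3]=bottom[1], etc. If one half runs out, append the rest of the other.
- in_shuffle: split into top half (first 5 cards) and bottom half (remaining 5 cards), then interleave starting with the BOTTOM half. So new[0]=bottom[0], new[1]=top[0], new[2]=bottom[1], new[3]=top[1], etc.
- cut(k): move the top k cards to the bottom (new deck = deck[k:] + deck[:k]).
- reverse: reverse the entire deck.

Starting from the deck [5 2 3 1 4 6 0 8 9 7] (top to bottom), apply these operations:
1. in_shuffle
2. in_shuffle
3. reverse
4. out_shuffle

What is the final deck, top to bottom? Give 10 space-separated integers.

After op 1 (in_shuffle): [6 5 0 2 8 3 9 1 7 4]
After op 2 (in_shuffle): [3 6 9 5 1 0 7 2 4 8]
After op 3 (reverse): [8 4 2 7 0 1 5 9 6 3]
After op 4 (out_shuffle): [8 1 4 5 2 9 7 6 0 3]

Answer: 8 1 4 5 2 9 7 6 0 3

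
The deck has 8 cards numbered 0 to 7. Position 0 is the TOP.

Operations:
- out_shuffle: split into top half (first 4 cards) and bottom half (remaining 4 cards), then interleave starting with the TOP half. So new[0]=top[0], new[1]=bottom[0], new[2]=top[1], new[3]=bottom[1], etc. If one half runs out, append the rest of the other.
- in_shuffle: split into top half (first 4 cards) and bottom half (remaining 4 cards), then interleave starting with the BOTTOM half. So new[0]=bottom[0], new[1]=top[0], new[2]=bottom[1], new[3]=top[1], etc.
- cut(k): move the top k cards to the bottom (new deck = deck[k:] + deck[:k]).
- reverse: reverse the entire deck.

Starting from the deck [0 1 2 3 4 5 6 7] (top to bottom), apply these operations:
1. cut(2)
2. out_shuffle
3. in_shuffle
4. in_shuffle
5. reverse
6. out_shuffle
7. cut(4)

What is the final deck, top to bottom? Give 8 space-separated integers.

After op 1 (cut(2)): [2 3 4 5 6 7 0 1]
After op 2 (out_shuffle): [2 6 3 7 4 0 5 1]
After op 3 (in_shuffle): [4 2 0 6 5 3 1 7]
After op 4 (in_shuffle): [5 4 3 2 1 0 7 6]
After op 5 (reverse): [6 7 0 1 2 3 4 5]
After op 6 (out_shuffle): [6 2 7 3 0 4 1 5]
After op 7 (cut(4)): [0 4 1 5 6 2 7 3]

Answer: 0 4 1 5 6 2 7 3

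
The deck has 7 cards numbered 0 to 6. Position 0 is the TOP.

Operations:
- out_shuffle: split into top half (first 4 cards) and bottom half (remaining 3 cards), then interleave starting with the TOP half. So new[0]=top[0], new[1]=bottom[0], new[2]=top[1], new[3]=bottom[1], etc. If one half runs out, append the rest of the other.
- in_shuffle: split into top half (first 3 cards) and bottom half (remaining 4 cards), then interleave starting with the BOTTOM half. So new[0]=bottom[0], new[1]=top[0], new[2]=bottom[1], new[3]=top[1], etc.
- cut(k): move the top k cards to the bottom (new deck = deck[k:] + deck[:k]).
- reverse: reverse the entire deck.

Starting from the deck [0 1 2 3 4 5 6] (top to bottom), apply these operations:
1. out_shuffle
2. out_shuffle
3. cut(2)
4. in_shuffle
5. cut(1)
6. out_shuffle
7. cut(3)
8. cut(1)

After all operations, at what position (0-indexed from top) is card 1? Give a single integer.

Answer: 4

Derivation:
After op 1 (out_shuffle): [0 4 1 5 2 6 3]
After op 2 (out_shuffle): [0 2 4 6 1 3 5]
After op 3 (cut(2)): [4 6 1 3 5 0 2]
After op 4 (in_shuffle): [3 4 5 6 0 1 2]
After op 5 (cut(1)): [4 5 6 0 1 2 3]
After op 6 (out_shuffle): [4 1 5 2 6 3 0]
After op 7 (cut(3)): [2 6 3 0 4 1 5]
After op 8 (cut(1)): [6 3 0 4 1 5 2]
Card 1 is at position 4.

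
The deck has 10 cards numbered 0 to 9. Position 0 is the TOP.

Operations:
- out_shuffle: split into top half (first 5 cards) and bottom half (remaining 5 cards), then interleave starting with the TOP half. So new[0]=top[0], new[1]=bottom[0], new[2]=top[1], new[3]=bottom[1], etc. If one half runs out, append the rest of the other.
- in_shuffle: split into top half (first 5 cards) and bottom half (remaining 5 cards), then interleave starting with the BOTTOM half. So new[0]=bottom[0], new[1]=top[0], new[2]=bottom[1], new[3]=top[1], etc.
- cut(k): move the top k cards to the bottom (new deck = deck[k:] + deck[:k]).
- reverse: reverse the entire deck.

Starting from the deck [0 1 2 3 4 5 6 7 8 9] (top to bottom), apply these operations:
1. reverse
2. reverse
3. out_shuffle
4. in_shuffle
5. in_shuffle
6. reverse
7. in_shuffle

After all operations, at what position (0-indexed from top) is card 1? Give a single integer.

Answer: 8

Derivation:
After op 1 (reverse): [9 8 7 6 5 4 3 2 1 0]
After op 2 (reverse): [0 1 2 3 4 5 6 7 8 9]
After op 3 (out_shuffle): [0 5 1 6 2 7 3 8 4 9]
After op 4 (in_shuffle): [7 0 3 5 8 1 4 6 9 2]
After op 5 (in_shuffle): [1 7 4 0 6 3 9 5 2 8]
After op 6 (reverse): [8 2 5 9 3 6 0 4 7 1]
After op 7 (in_shuffle): [6 8 0 2 4 5 7 9 1 3]
Card 1 is at position 8.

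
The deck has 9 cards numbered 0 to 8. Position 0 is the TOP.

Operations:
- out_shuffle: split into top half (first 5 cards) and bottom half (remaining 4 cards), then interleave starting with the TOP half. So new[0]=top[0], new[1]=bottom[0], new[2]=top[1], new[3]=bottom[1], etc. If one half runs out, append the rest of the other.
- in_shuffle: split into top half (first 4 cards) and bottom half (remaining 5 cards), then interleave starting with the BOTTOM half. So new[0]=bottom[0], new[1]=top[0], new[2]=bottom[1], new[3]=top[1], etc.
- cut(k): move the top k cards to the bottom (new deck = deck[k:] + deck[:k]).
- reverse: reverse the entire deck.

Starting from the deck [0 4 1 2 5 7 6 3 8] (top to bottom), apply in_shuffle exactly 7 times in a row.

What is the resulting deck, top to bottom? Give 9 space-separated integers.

After op 1 (in_shuffle): [5 0 7 4 6 1 3 2 8]
After op 2 (in_shuffle): [6 5 1 0 3 7 2 4 8]
After op 3 (in_shuffle): [3 6 7 5 2 1 4 0 8]
After op 4 (in_shuffle): [2 3 1 6 4 7 0 5 8]
After op 5 (in_shuffle): [4 2 7 3 0 1 5 6 8]
After op 6 (in_shuffle): [0 4 1 2 5 7 6 3 8]
After op 7 (in_shuffle): [5 0 7 4 6 1 3 2 8]

Answer: 5 0 7 4 6 1 3 2 8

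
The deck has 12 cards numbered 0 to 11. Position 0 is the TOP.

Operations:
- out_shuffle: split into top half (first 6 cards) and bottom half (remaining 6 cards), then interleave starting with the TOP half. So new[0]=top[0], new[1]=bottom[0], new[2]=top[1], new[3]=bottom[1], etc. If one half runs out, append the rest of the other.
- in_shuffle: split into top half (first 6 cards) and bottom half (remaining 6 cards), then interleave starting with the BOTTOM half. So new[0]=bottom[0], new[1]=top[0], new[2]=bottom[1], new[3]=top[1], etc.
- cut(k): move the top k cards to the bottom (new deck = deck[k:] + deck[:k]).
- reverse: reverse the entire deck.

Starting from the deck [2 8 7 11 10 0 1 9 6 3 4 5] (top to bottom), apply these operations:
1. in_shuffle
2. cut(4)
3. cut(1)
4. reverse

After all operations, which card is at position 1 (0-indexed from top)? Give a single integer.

Answer: 8

Derivation:
After op 1 (in_shuffle): [1 2 9 8 6 7 3 11 4 10 5 0]
After op 2 (cut(4)): [6 7 3 11 4 10 5 0 1 2 9 8]
After op 3 (cut(1)): [7 3 11 4 10 5 0 1 2 9 8 6]
After op 4 (reverse): [6 8 9 2 1 0 5 10 4 11 3 7]
Position 1: card 8.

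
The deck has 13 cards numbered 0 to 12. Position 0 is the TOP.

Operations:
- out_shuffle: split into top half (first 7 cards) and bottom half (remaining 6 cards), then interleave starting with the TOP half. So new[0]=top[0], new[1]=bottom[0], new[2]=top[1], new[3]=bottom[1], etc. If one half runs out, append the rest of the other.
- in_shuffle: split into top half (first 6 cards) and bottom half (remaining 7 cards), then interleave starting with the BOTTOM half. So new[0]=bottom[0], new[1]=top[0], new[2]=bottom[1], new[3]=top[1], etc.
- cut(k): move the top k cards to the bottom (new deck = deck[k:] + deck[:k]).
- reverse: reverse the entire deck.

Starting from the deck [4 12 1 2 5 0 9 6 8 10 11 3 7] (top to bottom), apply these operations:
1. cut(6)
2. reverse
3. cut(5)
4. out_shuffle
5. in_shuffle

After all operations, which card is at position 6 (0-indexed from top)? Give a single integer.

Answer: 1

Derivation:
After op 1 (cut(6)): [9 6 8 10 11 3 7 4 12 1 2 5 0]
After op 2 (reverse): [0 5 2 1 12 4 7 3 11 10 8 6 9]
After op 3 (cut(5)): [4 7 3 11 10 8 6 9 0 5 2 1 12]
After op 4 (out_shuffle): [4 9 7 0 3 5 11 2 10 1 8 12 6]
After op 5 (in_shuffle): [11 4 2 9 10 7 1 0 8 3 12 5 6]
Position 6: card 1.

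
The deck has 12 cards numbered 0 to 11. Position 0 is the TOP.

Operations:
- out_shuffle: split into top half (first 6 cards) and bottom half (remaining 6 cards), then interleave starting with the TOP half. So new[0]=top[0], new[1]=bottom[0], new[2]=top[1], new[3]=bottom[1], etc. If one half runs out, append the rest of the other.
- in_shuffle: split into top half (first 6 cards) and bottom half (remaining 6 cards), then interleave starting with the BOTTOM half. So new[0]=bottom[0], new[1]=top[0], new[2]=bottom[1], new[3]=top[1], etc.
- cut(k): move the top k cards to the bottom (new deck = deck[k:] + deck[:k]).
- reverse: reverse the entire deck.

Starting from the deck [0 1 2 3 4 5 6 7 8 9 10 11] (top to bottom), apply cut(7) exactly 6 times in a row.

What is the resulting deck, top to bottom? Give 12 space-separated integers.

Answer: 6 7 8 9 10 11 0 1 2 3 4 5

Derivation:
After op 1 (cut(7)): [7 8 9 10 11 0 1 2 3 4 5 6]
After op 2 (cut(7)): [2 3 4 5 6 7 8 9 10 11 0 1]
After op 3 (cut(7)): [9 10 11 0 1 2 3 4 5 6 7 8]
After op 4 (cut(7)): [4 5 6 7 8 9 10 11 0 1 2 3]
After op 5 (cut(7)): [11 0 1 2 3 4 5 6 7 8 9 10]
After op 6 (cut(7)): [6 7 8 9 10 11 0 1 2 3 4 5]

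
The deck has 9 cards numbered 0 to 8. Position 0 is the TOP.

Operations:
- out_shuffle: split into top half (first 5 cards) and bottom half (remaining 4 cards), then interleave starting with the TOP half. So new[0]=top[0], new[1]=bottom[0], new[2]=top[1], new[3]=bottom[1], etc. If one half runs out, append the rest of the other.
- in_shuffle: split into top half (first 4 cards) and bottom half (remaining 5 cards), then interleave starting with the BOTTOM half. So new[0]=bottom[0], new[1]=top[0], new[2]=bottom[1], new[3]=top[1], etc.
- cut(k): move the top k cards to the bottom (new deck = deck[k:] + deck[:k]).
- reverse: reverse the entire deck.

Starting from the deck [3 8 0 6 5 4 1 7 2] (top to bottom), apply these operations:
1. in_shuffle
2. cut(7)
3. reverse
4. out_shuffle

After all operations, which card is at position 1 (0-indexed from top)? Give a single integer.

Answer: 3

Derivation:
After op 1 (in_shuffle): [5 3 4 8 1 0 7 6 2]
After op 2 (cut(7)): [6 2 5 3 4 8 1 0 7]
After op 3 (reverse): [7 0 1 8 4 3 5 2 6]
After op 4 (out_shuffle): [7 3 0 5 1 2 8 6 4]
Position 1: card 3.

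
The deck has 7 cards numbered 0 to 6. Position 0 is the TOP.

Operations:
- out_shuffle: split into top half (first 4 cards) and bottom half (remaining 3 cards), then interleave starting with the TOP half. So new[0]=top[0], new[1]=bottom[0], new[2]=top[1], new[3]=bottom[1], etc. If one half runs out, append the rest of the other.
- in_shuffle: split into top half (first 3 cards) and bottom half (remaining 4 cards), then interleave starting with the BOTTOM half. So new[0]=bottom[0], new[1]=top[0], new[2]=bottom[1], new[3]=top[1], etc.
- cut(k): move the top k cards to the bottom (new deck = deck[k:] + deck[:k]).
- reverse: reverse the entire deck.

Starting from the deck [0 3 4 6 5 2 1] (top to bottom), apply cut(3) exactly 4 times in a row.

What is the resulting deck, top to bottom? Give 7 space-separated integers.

Answer: 2 1 0 3 4 6 5

Derivation:
After op 1 (cut(3)): [6 5 2 1 0 3 4]
After op 2 (cut(3)): [1 0 3 4 6 5 2]
After op 3 (cut(3)): [4 6 5 2 1 0 3]
After op 4 (cut(3)): [2 1 0 3 4 6 5]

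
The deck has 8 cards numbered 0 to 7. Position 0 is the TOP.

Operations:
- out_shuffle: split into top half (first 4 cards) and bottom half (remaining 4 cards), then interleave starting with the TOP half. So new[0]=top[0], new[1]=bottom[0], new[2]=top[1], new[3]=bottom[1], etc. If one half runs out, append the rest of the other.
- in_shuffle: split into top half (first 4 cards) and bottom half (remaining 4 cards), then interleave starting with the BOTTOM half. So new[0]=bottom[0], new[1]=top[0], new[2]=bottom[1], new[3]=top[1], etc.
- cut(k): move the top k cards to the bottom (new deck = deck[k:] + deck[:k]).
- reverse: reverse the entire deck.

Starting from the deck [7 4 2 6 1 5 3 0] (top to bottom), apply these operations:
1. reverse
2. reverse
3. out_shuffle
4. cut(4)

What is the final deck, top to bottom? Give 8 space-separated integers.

Answer: 2 3 6 0 7 1 4 5

Derivation:
After op 1 (reverse): [0 3 5 1 6 2 4 7]
After op 2 (reverse): [7 4 2 6 1 5 3 0]
After op 3 (out_shuffle): [7 1 4 5 2 3 6 0]
After op 4 (cut(4)): [2 3 6 0 7 1 4 5]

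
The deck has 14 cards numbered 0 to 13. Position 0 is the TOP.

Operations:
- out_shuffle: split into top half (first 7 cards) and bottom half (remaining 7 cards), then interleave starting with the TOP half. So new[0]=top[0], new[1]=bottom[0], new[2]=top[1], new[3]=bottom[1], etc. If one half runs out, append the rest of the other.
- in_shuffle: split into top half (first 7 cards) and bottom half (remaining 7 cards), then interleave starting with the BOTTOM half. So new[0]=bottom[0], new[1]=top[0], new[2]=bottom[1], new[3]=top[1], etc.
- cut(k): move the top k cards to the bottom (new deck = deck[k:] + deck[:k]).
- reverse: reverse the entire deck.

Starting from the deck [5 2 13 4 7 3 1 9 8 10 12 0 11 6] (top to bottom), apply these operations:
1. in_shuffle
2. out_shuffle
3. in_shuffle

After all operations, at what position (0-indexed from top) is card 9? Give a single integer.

After op 1 (in_shuffle): [9 5 8 2 10 13 12 4 0 7 11 3 6 1]
After op 2 (out_shuffle): [9 4 5 0 8 7 2 11 10 3 13 6 12 1]
After op 3 (in_shuffle): [11 9 10 4 3 5 13 0 6 8 12 7 1 2]
Card 9 is at position 1.

Answer: 1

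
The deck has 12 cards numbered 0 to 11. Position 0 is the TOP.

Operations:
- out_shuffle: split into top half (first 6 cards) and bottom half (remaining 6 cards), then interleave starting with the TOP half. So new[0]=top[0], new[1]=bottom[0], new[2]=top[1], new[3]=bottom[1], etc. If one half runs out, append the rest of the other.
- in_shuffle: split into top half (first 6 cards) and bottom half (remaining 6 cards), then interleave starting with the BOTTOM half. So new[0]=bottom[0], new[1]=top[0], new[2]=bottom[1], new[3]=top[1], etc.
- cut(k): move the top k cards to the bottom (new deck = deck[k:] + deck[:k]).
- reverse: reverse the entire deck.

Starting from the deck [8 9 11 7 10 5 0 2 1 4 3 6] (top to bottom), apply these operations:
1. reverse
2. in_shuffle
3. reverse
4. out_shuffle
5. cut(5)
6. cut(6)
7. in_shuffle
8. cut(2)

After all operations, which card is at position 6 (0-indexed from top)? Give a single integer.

Answer: 6

Derivation:
After op 1 (reverse): [6 3 4 1 2 0 5 10 7 11 9 8]
After op 2 (in_shuffle): [5 6 10 3 7 4 11 1 9 2 8 0]
After op 3 (reverse): [0 8 2 9 1 11 4 7 3 10 6 5]
After op 4 (out_shuffle): [0 4 8 7 2 3 9 10 1 6 11 5]
After op 5 (cut(5)): [3 9 10 1 6 11 5 0 4 8 7 2]
After op 6 (cut(6)): [5 0 4 8 7 2 3 9 10 1 6 11]
After op 7 (in_shuffle): [3 5 9 0 10 4 1 8 6 7 11 2]
After op 8 (cut(2)): [9 0 10 4 1 8 6 7 11 2 3 5]
Position 6: card 6.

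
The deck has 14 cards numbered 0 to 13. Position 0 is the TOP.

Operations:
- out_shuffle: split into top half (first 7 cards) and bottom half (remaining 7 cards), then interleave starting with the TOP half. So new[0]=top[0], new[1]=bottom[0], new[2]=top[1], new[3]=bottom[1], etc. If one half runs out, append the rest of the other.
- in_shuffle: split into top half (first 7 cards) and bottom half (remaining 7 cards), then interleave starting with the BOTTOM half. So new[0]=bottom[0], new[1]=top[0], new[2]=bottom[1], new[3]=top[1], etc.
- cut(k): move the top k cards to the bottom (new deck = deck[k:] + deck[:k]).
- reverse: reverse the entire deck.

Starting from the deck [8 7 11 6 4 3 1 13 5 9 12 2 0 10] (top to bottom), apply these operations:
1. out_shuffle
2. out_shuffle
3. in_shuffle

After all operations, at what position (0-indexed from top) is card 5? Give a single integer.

After op 1 (out_shuffle): [8 13 7 5 11 9 6 12 4 2 3 0 1 10]
After op 2 (out_shuffle): [8 12 13 4 7 2 5 3 11 0 9 1 6 10]
After op 3 (in_shuffle): [3 8 11 12 0 13 9 4 1 7 6 2 10 5]
Card 5 is at position 13.

Answer: 13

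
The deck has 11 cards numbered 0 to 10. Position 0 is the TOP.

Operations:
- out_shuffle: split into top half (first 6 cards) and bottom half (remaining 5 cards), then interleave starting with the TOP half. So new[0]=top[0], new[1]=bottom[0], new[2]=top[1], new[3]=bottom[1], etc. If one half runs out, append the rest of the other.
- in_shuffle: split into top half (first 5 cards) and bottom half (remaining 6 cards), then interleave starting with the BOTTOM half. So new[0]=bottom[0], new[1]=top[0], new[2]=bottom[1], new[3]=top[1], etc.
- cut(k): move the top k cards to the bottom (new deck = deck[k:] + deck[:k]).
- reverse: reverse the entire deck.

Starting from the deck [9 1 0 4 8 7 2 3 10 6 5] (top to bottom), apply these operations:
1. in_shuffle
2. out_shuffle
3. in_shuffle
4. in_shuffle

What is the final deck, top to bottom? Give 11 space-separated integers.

After op 1 (in_shuffle): [7 9 2 1 3 0 10 4 6 8 5]
After op 2 (out_shuffle): [7 10 9 4 2 6 1 8 3 5 0]
After op 3 (in_shuffle): [6 7 1 10 8 9 3 4 5 2 0]
After op 4 (in_shuffle): [9 6 3 7 4 1 5 10 2 8 0]

Answer: 9 6 3 7 4 1 5 10 2 8 0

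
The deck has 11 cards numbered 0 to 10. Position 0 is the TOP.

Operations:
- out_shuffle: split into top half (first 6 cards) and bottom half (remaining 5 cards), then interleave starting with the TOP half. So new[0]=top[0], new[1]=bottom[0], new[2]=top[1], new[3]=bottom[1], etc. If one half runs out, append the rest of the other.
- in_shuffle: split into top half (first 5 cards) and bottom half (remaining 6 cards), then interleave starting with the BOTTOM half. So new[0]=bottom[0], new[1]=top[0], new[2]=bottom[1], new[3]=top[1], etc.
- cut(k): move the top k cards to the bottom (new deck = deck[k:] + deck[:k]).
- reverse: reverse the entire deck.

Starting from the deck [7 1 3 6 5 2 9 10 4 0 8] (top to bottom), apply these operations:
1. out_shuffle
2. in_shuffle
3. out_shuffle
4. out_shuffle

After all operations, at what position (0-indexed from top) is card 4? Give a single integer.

After op 1 (out_shuffle): [7 9 1 10 3 4 6 0 5 8 2]
After op 2 (in_shuffle): [4 7 6 9 0 1 5 10 8 3 2]
After op 3 (out_shuffle): [4 5 7 10 6 8 9 3 0 2 1]
After op 4 (out_shuffle): [4 9 5 3 7 0 10 2 6 1 8]
Card 4 is at position 0.

Answer: 0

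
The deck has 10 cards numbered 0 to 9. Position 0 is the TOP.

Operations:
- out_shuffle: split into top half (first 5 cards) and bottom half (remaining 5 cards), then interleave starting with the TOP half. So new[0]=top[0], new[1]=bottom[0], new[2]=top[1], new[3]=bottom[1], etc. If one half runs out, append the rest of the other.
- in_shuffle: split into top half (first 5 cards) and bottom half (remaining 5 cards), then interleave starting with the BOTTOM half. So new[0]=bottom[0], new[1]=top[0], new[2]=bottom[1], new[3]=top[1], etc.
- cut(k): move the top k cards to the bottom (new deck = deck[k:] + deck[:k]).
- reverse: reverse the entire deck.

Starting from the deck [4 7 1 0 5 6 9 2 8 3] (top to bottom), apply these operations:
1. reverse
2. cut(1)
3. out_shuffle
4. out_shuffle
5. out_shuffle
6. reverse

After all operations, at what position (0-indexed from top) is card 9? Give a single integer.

Answer: 2

Derivation:
After op 1 (reverse): [3 8 2 9 6 5 0 1 7 4]
After op 2 (cut(1)): [8 2 9 6 5 0 1 7 4 3]
After op 3 (out_shuffle): [8 0 2 1 9 7 6 4 5 3]
After op 4 (out_shuffle): [8 7 0 6 2 4 1 5 9 3]
After op 5 (out_shuffle): [8 4 7 1 0 5 6 9 2 3]
After op 6 (reverse): [3 2 9 6 5 0 1 7 4 8]
Card 9 is at position 2.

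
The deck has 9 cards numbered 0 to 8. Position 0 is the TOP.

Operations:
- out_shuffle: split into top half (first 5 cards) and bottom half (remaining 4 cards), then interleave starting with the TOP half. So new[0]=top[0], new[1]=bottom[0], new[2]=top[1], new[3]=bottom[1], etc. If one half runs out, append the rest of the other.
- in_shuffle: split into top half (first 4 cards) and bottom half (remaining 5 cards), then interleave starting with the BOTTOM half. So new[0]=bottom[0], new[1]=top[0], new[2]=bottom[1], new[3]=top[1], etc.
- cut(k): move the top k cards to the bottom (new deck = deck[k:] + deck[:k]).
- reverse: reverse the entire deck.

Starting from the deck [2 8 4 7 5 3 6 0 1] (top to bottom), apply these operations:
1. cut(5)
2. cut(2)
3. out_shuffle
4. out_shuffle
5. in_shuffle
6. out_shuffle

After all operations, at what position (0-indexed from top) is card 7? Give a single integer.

After op 1 (cut(5)): [3 6 0 1 2 8 4 7 5]
After op 2 (cut(2)): [0 1 2 8 4 7 5 3 6]
After op 3 (out_shuffle): [0 7 1 5 2 3 8 6 4]
After op 4 (out_shuffle): [0 3 7 8 1 6 5 4 2]
After op 5 (in_shuffle): [1 0 6 3 5 7 4 8 2]
After op 6 (out_shuffle): [1 7 0 4 6 8 3 2 5]
Card 7 is at position 1.

Answer: 1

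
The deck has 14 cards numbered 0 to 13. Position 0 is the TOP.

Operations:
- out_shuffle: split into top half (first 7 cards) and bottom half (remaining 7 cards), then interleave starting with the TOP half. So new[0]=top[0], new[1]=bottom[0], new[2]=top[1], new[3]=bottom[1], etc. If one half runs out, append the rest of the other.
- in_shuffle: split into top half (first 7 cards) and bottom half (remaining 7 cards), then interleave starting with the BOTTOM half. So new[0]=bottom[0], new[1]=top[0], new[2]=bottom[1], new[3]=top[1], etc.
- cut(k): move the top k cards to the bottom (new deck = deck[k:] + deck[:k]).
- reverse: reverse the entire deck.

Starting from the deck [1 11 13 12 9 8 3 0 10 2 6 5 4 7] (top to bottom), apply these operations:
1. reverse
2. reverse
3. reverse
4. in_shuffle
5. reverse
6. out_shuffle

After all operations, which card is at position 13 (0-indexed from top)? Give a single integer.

Answer: 3

Derivation:
After op 1 (reverse): [7 4 5 6 2 10 0 3 8 9 12 13 11 1]
After op 2 (reverse): [1 11 13 12 9 8 3 0 10 2 6 5 4 7]
After op 3 (reverse): [7 4 5 6 2 10 0 3 8 9 12 13 11 1]
After op 4 (in_shuffle): [3 7 8 4 9 5 12 6 13 2 11 10 1 0]
After op 5 (reverse): [0 1 10 11 2 13 6 12 5 9 4 8 7 3]
After op 6 (out_shuffle): [0 12 1 5 10 9 11 4 2 8 13 7 6 3]
Position 13: card 3.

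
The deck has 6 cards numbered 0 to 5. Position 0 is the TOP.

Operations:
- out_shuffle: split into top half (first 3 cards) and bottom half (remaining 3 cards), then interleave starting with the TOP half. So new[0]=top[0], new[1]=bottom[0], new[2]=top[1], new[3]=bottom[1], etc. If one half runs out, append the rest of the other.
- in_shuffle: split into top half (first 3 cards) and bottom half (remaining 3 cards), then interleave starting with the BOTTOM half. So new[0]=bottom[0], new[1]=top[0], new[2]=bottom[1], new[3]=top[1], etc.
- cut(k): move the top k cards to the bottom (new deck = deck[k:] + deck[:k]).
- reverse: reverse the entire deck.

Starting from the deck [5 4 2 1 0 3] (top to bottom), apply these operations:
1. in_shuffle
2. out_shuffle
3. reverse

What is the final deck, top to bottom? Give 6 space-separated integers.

Answer: 2 0 3 5 4 1

Derivation:
After op 1 (in_shuffle): [1 5 0 4 3 2]
After op 2 (out_shuffle): [1 4 5 3 0 2]
After op 3 (reverse): [2 0 3 5 4 1]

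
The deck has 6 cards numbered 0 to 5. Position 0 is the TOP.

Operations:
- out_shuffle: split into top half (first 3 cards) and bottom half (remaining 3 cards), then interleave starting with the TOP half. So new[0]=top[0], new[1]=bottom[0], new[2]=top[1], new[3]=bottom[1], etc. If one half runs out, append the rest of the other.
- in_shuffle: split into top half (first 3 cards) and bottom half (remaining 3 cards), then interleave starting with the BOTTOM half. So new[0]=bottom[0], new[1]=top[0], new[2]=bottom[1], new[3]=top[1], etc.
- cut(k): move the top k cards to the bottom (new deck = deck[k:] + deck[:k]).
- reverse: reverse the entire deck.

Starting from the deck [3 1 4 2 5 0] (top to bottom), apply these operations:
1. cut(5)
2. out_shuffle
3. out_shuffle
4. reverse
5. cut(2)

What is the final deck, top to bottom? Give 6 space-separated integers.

After op 1 (cut(5)): [0 3 1 4 2 5]
After op 2 (out_shuffle): [0 4 3 2 1 5]
After op 3 (out_shuffle): [0 2 4 1 3 5]
After op 4 (reverse): [5 3 1 4 2 0]
After op 5 (cut(2)): [1 4 2 0 5 3]

Answer: 1 4 2 0 5 3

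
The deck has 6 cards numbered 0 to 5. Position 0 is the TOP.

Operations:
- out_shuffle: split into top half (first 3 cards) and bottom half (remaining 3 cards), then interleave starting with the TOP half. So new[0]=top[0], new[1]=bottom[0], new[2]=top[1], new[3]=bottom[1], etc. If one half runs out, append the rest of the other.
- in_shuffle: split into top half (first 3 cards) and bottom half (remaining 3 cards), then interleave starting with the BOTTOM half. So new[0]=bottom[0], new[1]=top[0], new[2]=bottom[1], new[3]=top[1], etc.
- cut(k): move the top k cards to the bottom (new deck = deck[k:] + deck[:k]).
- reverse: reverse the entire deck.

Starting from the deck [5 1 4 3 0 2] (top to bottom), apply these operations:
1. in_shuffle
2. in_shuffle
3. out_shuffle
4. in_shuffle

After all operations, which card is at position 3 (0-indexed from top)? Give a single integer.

After op 1 (in_shuffle): [3 5 0 1 2 4]
After op 2 (in_shuffle): [1 3 2 5 4 0]
After op 3 (out_shuffle): [1 5 3 4 2 0]
After op 4 (in_shuffle): [4 1 2 5 0 3]
Position 3: card 5.

Answer: 5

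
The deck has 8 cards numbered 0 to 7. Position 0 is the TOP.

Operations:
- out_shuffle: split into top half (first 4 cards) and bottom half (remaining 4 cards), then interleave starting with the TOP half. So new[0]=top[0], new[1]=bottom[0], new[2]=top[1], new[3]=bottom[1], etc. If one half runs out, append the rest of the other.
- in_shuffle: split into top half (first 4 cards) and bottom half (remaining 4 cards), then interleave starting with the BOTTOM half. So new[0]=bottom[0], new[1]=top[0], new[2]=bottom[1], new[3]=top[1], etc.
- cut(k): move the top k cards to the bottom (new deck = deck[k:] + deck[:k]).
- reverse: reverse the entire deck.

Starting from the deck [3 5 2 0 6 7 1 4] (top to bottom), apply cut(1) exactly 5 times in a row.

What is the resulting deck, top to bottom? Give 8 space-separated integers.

Answer: 7 1 4 3 5 2 0 6

Derivation:
After op 1 (cut(1)): [5 2 0 6 7 1 4 3]
After op 2 (cut(1)): [2 0 6 7 1 4 3 5]
After op 3 (cut(1)): [0 6 7 1 4 3 5 2]
After op 4 (cut(1)): [6 7 1 4 3 5 2 0]
After op 5 (cut(1)): [7 1 4 3 5 2 0 6]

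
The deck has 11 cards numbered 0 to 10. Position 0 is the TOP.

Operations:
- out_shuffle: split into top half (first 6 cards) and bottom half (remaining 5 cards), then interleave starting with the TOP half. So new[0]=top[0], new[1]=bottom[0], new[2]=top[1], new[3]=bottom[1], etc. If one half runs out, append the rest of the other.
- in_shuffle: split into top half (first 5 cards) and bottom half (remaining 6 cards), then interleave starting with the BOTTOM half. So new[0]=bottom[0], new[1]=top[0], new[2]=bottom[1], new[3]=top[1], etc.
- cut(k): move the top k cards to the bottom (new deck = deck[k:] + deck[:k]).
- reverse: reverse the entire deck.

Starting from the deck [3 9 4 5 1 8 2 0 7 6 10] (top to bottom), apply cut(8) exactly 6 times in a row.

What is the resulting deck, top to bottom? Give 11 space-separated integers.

Answer: 1 8 2 0 7 6 10 3 9 4 5

Derivation:
After op 1 (cut(8)): [7 6 10 3 9 4 5 1 8 2 0]
After op 2 (cut(8)): [8 2 0 7 6 10 3 9 4 5 1]
After op 3 (cut(8)): [4 5 1 8 2 0 7 6 10 3 9]
After op 4 (cut(8)): [10 3 9 4 5 1 8 2 0 7 6]
After op 5 (cut(8)): [0 7 6 10 3 9 4 5 1 8 2]
After op 6 (cut(8)): [1 8 2 0 7 6 10 3 9 4 5]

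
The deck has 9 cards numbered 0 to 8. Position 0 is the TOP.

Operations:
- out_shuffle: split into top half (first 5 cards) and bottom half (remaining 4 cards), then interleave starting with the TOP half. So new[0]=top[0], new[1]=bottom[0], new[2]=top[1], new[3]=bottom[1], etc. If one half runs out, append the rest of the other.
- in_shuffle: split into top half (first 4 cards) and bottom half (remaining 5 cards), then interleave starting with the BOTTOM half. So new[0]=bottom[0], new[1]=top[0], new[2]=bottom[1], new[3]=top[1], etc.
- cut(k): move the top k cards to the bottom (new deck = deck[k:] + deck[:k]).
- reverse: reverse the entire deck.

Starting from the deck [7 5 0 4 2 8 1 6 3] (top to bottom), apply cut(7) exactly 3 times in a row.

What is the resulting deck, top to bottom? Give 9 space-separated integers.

Answer: 4 2 8 1 6 3 7 5 0

Derivation:
After op 1 (cut(7)): [6 3 7 5 0 4 2 8 1]
After op 2 (cut(7)): [8 1 6 3 7 5 0 4 2]
After op 3 (cut(7)): [4 2 8 1 6 3 7 5 0]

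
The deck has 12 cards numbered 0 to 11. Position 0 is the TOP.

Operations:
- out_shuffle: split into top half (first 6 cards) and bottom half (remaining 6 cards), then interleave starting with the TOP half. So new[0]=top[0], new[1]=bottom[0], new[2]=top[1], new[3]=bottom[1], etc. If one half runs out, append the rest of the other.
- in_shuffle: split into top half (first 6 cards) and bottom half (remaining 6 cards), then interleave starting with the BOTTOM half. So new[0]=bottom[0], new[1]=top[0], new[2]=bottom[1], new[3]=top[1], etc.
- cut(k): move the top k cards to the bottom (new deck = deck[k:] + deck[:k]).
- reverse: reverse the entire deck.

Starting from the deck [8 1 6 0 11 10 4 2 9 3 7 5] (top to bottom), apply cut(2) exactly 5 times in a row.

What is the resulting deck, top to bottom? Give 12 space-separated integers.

Answer: 7 5 8 1 6 0 11 10 4 2 9 3

Derivation:
After op 1 (cut(2)): [6 0 11 10 4 2 9 3 7 5 8 1]
After op 2 (cut(2)): [11 10 4 2 9 3 7 5 8 1 6 0]
After op 3 (cut(2)): [4 2 9 3 7 5 8 1 6 0 11 10]
After op 4 (cut(2)): [9 3 7 5 8 1 6 0 11 10 4 2]
After op 5 (cut(2)): [7 5 8 1 6 0 11 10 4 2 9 3]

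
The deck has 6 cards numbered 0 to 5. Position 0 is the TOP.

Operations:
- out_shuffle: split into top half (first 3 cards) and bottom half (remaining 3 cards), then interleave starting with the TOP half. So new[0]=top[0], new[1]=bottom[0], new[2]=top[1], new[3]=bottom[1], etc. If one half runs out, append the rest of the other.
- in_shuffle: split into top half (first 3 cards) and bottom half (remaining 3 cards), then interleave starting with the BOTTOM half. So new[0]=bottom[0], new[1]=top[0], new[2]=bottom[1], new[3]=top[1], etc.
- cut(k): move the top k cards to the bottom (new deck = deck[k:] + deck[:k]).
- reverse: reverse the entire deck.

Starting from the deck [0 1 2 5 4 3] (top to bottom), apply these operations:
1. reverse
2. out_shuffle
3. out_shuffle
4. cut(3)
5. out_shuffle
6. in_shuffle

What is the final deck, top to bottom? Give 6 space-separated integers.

Answer: 1 5 0 3 2 4

Derivation:
After op 1 (reverse): [3 4 5 2 1 0]
After op 2 (out_shuffle): [3 2 4 1 5 0]
After op 3 (out_shuffle): [3 1 2 5 4 0]
After op 4 (cut(3)): [5 4 0 3 1 2]
After op 5 (out_shuffle): [5 3 4 1 0 2]
After op 6 (in_shuffle): [1 5 0 3 2 4]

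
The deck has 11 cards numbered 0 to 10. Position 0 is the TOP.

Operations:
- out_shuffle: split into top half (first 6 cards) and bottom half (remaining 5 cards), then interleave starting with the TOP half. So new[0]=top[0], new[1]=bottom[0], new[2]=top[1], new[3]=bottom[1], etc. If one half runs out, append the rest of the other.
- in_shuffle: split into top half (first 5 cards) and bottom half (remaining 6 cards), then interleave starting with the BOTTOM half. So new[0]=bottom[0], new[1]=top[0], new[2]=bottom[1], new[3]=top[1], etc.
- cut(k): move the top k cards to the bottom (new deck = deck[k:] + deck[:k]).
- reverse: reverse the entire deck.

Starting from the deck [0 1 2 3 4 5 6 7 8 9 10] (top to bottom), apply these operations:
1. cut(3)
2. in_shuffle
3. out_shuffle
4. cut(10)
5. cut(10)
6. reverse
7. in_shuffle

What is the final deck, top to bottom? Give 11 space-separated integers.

After op 1 (cut(3)): [3 4 5 6 7 8 9 10 0 1 2]
After op 2 (in_shuffle): [8 3 9 4 10 5 0 6 1 7 2]
After op 3 (out_shuffle): [8 0 3 6 9 1 4 7 10 2 5]
After op 4 (cut(10)): [5 8 0 3 6 9 1 4 7 10 2]
After op 5 (cut(10)): [2 5 8 0 3 6 9 1 4 7 10]
After op 6 (reverse): [10 7 4 1 9 6 3 0 8 5 2]
After op 7 (in_shuffle): [6 10 3 7 0 4 8 1 5 9 2]

Answer: 6 10 3 7 0 4 8 1 5 9 2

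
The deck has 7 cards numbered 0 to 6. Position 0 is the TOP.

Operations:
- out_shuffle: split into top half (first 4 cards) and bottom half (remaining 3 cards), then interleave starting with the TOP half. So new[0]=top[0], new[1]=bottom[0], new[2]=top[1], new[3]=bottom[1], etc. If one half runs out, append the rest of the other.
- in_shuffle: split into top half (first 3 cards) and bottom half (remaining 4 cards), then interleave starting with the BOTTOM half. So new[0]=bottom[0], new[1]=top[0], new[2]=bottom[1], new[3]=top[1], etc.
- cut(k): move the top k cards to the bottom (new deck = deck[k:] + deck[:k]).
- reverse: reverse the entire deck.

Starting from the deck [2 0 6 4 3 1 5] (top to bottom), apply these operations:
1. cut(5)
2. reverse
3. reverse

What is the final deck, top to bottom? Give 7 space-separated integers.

After op 1 (cut(5)): [1 5 2 0 6 4 3]
After op 2 (reverse): [3 4 6 0 2 5 1]
After op 3 (reverse): [1 5 2 0 6 4 3]

Answer: 1 5 2 0 6 4 3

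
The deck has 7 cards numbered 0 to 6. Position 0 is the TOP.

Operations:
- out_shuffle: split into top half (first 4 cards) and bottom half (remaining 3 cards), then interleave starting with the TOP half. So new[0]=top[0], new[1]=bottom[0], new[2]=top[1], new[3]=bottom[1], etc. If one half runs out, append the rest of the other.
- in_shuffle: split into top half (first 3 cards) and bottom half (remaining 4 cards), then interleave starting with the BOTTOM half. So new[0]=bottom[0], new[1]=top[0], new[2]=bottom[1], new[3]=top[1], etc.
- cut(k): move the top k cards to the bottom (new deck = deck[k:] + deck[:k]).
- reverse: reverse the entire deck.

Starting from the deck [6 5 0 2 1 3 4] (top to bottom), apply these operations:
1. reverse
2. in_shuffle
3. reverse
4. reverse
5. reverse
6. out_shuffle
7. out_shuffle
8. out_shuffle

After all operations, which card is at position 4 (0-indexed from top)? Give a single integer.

After op 1 (reverse): [4 3 1 2 0 5 6]
After op 2 (in_shuffle): [2 4 0 3 5 1 6]
After op 3 (reverse): [6 1 5 3 0 4 2]
After op 4 (reverse): [2 4 0 3 5 1 6]
After op 5 (reverse): [6 1 5 3 0 4 2]
After op 6 (out_shuffle): [6 0 1 4 5 2 3]
After op 7 (out_shuffle): [6 5 0 2 1 3 4]
After op 8 (out_shuffle): [6 1 5 3 0 4 2]
Position 4: card 0.

Answer: 0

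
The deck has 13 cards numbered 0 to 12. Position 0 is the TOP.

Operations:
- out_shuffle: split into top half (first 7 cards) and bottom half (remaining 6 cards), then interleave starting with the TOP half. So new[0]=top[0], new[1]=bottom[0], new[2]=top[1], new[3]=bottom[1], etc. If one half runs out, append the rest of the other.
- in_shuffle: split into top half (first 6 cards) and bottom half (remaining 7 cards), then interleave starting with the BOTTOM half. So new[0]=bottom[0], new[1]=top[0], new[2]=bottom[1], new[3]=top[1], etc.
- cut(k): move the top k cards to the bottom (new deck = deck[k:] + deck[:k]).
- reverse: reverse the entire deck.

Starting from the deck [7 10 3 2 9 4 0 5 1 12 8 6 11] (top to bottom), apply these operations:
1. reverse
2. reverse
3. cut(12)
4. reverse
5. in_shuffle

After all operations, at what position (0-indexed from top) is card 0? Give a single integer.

Answer: 11

Derivation:
After op 1 (reverse): [11 6 8 12 1 5 0 4 9 2 3 10 7]
After op 2 (reverse): [7 10 3 2 9 4 0 5 1 12 8 6 11]
After op 3 (cut(12)): [11 7 10 3 2 9 4 0 5 1 12 8 6]
After op 4 (reverse): [6 8 12 1 5 0 4 9 2 3 10 7 11]
After op 5 (in_shuffle): [4 6 9 8 2 12 3 1 10 5 7 0 11]
Card 0 is at position 11.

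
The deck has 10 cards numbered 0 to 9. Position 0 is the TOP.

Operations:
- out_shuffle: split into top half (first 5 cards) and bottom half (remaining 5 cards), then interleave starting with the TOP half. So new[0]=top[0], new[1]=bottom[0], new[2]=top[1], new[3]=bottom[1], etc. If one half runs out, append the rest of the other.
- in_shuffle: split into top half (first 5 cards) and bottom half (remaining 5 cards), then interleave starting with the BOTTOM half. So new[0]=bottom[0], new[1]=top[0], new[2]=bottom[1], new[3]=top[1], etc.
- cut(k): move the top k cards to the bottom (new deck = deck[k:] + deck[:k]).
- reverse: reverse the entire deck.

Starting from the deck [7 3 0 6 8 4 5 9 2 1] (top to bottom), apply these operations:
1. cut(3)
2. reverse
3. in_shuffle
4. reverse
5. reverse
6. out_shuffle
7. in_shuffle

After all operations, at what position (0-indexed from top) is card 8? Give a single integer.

Answer: 7

Derivation:
After op 1 (cut(3)): [6 8 4 5 9 2 1 7 3 0]
After op 2 (reverse): [0 3 7 1 2 9 5 4 8 6]
After op 3 (in_shuffle): [9 0 5 3 4 7 8 1 6 2]
After op 4 (reverse): [2 6 1 8 7 4 3 5 0 9]
After op 5 (reverse): [9 0 5 3 4 7 8 1 6 2]
After op 6 (out_shuffle): [9 7 0 8 5 1 3 6 4 2]
After op 7 (in_shuffle): [1 9 3 7 6 0 4 8 2 5]
Card 8 is at position 7.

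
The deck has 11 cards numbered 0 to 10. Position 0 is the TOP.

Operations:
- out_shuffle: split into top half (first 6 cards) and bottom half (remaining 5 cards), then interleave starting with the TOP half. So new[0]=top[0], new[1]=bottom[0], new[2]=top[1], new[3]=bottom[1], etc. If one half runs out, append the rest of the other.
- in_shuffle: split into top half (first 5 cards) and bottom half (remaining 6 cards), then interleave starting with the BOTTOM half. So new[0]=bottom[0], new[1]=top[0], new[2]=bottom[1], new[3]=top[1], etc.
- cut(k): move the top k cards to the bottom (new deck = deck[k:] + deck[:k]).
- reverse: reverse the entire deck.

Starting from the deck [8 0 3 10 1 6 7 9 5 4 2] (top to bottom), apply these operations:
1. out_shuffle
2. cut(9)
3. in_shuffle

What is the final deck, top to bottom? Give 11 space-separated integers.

After op 1 (out_shuffle): [8 7 0 9 3 5 10 4 1 2 6]
After op 2 (cut(9)): [2 6 8 7 0 9 3 5 10 4 1]
After op 3 (in_shuffle): [9 2 3 6 5 8 10 7 4 0 1]

Answer: 9 2 3 6 5 8 10 7 4 0 1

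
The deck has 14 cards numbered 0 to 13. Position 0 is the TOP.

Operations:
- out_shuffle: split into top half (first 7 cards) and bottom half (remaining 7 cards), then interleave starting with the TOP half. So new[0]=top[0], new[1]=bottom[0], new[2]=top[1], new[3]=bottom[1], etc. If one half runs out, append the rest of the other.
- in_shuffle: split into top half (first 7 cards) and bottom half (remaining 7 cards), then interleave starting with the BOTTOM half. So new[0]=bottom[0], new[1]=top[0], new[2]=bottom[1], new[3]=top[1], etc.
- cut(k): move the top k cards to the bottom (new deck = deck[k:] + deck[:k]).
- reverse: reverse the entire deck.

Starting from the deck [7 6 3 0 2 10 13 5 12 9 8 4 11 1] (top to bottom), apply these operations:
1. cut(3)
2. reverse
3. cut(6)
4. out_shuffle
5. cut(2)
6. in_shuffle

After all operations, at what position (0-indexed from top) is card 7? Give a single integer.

Answer: 11

Derivation:
After op 1 (cut(3)): [0 2 10 13 5 12 9 8 4 11 1 7 6 3]
After op 2 (reverse): [3 6 7 1 11 4 8 9 12 5 13 10 2 0]
After op 3 (cut(6)): [8 9 12 5 13 10 2 0 3 6 7 1 11 4]
After op 4 (out_shuffle): [8 0 9 3 12 6 5 7 13 1 10 11 2 4]
After op 5 (cut(2)): [9 3 12 6 5 7 13 1 10 11 2 4 8 0]
After op 6 (in_shuffle): [1 9 10 3 11 12 2 6 4 5 8 7 0 13]
Card 7 is at position 11.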